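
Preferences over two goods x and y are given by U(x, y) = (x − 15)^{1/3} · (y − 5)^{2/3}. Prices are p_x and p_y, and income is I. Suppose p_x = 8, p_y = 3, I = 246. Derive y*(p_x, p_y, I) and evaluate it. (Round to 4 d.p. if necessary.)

Let x' = x−15, y' = y−5. MRS = (1/2)·y'/x' = p_x/p_y.
After buying the subsistence bundle (15, 5), a share 1/3 of the remaining income goes to x: x* = 15 + 1/3·(I − 15p_x − 5p_y)/p_x.
Discretionary income = 246 − 15·8 − 5·3 = 111; y* = 5 + 2/3·111/3 = 29.6667.

y* = 29.6667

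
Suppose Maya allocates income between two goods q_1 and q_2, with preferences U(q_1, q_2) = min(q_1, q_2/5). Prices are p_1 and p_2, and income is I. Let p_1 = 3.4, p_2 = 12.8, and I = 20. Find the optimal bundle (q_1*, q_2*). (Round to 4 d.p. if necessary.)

q_1* = 0.2967, q_2* = 1.4837

Leontief preferences: the optimum is at the kink where q_1/1 = q_2/5, i.e. q_2 = 5·q_1.
Budget: p_1·q_1 + p_2·5·q_1 = I, so (p_1 + 5·p_2)·q_1 = I.
Demand: q_1*(p_1,p_2,I) = I/(p_1 + 5·p_2), q_2* = 5·I/(p_1 + 5·p_2).
Here 3.4 + 5·12.8 = 67.4, giving q_1* = 0.2967 and q_2* = 1.4837.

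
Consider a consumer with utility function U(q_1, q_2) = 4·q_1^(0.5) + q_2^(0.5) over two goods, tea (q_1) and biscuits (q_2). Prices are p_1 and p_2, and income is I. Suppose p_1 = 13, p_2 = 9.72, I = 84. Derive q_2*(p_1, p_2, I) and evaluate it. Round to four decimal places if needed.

From the CES first-order condition, 4·(q_2/q_1)^(0.5) = p_1/p_2.
Solve for the ratio: q_2/q_1 = [(1/4)·p_1/p_2]^(2).
With the ratio pinned down, the budget gives q_1* = I/(p_1 + p_2·(q_2/q_1)) and q_2* = (q_2/q_1)·q_1*.
Numerically q_2/q_1 = 0.111798, so q_1* = 84/(13 + 9.72·0.111798) = 5.9631 and q_2* = 0.111798·5.9631 = 0.6667.

q_2* = 0.6667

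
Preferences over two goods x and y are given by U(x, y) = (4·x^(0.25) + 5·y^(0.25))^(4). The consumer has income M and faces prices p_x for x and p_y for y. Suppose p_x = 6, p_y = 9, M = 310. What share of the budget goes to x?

MU_x ∝ 4·x^(-0.75), MU_y ∝ 5·y^(-0.75), so MRS = (4/5)·(y/x)^(0.75) = p_x/p_y.
Solve for the ratio: y/x = [(5/4)·p_x/p_y]^(4/3).
With the ratio pinned down, the budget gives x* = M/(p_x + p_y·(y/x)) and y* = (y/x)·x*.
Numerically y/x = 0.784197, so x* = 310/(6 + 9·0.784197) = 23.7407 and y* = 0.784197·23.7407 = 18.6173.
Expenditure on x: 6·23.7407 = 142.4439; share = 0.4595.

share on x = 0.4595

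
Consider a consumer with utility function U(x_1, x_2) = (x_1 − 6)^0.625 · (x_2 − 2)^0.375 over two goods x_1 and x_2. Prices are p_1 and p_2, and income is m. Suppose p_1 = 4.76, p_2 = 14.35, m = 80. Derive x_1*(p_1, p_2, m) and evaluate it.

x_1* = 8.9858

This is Cobb-Douglas in (x_1−6, x_2−2): tangency gives 0.625·p_2·(x_2−2) = 0.375·p_1·(x_1−6).
After buying the subsistence bundle (6, 2), a share 0.625 of the remaining income goes to x_1: x_1* = 6 + 0.625·(m − 6p_1 − 2p_2)/p_1.
Discretionary income = 80 − 6·4.76 − 2·14.35 = 22.74; x_1* = 6 + 0.625·22.74/4.76 = 8.9858.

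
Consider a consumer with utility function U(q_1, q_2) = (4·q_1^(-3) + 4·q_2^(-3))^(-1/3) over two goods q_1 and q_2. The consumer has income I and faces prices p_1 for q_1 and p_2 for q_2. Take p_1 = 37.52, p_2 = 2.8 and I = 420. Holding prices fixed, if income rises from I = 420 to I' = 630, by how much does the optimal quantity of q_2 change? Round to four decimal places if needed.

Δq_2* = 9.3706

From the CES first-order condition, (q_2/q_1)^(4) = p_1/p_2.
Hence q_2/q_1 = (p_1/p_2)^(1/(4)), i.e. raised to the 0.25 power.
Substitute q_2 = (q_2/q_1)·q_1 into the budget: q_1* = I/(p_1 + p_2·(q_2/q_1)).
Numerically q_2/q_1 = 1.91327, so q_1* = 420/(37.52 + 2.8·1.91327) = 9.7954 and q_2* = 1.91327·9.7954 = 18.7413.
At I' = 630: q_2* = 28.1119. Change: 28.1119 − 18.7413 = 9.3706.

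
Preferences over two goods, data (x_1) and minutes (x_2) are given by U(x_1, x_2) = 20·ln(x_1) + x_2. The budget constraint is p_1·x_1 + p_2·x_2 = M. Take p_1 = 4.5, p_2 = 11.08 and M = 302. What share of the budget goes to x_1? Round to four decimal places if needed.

Set MRS = p_1/p_2: (20/x_1)/1 = p_1/p_2.
So x_1*(p_1,p_2) = 20·p_2/p_1, independent of income; and x_2* = (M − 20·p_2)/p_2.
At the given prices: x_1* = 20·11.08/4.5 = 49.2444, and x_2* = 7.2563.
Expenditure on x_1: 4.5·49.2444 = 221.6; share = 0.7338.

share on x_1 = 0.7338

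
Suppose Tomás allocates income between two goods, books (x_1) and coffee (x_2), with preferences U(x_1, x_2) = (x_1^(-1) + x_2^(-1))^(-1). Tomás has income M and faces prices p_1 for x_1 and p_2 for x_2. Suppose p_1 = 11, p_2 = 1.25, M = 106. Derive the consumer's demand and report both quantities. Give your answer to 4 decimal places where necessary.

MRS = MU_x_1/MU_x_2 = (x_2/x_1)^(2). Set equal to p_1/p_2.
Hence x_2/x_1 = (p_1/p_2)^(1/(2)), i.e. raised to the 0.5 power.
With the ratio pinned down, the budget gives x_1* = M/(p_1 + p_2·(x_2/x_1)) and x_2* = (x_2/x_1)·x_1*.
Numerically x_2/x_1 = 2.966479, so x_1* = 106/(11 + 1.25·2.966479) = 7.2069 and x_2* = 2.966479·7.2069 = 21.3792.

x_1* = 7.2069, x_2* = 21.3792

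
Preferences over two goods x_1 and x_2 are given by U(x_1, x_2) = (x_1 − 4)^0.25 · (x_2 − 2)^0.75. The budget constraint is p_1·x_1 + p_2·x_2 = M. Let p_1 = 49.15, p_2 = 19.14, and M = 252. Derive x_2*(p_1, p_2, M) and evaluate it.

This is Cobb-Douglas in (x_1−4, x_2−2): tangency gives 0.25·p_2·(x_2−2) = 0.75·p_1·(x_1−4).
Substituting into the budget: x_1* = 4 + 0.25·(M − 4·p_1 − 2·p_2)/p_1, and x_2* = 2 + 0.75·(…)/p_2.
Discretionary income = 252 − 4·49.15 − 2·19.14 = 17.12; x_2* = 2 + 0.75·17.12/19.14 = 2.6708.

x_2* = 2.6708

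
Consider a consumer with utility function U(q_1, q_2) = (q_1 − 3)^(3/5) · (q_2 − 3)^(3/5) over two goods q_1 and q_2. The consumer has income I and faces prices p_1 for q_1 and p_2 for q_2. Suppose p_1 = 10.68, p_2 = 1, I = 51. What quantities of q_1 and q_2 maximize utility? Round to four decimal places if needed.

q_1* = 3.7472, q_2* = 10.98

MRS = (q_2−3)/(q_1−3). Tangency with p_1/p_2 gives q_2−3 = (p_1/p_2)·(q_1−3).
After buying the subsistence bundle (3, 3), a share 0.5 of the remaining income goes to q_1: q_1* = 3 + 0.5·(I − 3p_1 − 3p_2)/p_1.
Discretionary income = 51 − 3·10.68 − 3·1 = 15.96; q_1* = 3 + 0.5·15.96/10.68 = 3.7472; q_2* = 3 + 0.5·15.96/1 = 10.98.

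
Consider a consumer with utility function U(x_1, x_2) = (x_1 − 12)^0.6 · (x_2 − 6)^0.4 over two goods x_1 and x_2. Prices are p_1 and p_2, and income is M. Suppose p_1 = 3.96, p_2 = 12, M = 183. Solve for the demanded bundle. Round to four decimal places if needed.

MRS = (3/2)·(x_2−6)/(x_1−12). Tangency with p_1/p_2 gives x_2−6 = (2/3)·(p_1/p_2)·(x_1−12).
After buying the subsistence bundle (12, 6), a share 0.6 of the remaining income goes to x_1: x_1* = 12 + 0.6·(M − 12p_1 − 6p_2)/p_1.
Discretionary income = 183 − 12·3.96 − 6·12 = 63.48; x_1* = 12 + 0.6·63.48/3.96 = 21.6182; x_2* = 6 + 0.4·63.48/12 = 8.116.

x_1* = 21.6182, x_2* = 8.116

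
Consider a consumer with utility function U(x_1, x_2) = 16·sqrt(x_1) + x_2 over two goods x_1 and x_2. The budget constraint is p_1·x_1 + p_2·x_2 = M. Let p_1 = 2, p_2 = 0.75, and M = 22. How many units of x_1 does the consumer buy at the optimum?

x_1* = 9

Set MRS = p_1/p_2: 8·x_1^(−1/2) = p_1/p_2.
Thus x_1* = (8·p_2/p_1)² — independent of M — with the rest of income spent on x_2.
Plugging in: x_1* = (8·0.75/2)² = 9.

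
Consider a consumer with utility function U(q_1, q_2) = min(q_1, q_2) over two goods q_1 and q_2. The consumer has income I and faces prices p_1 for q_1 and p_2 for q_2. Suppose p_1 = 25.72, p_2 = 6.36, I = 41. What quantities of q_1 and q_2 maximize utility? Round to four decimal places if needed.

Leontief preferences: the optimum is at the kink where q_1/1 = q_2/1, i.e. q_2 = q_1.
Budget: p_1·q_1 + p_2·q_1 = I, so (p_1 + p_2)·q_1 = I.
Demand: q_1*(p_1,p_2,I) = I/(p_1 + p_2), q_2* = I/(p_1 + p_2).
Here 25.72 + 6.36 = 32.08, giving q_1* = 1.2781 and q_2* = 1.2781.

q_1* = 1.2781, q_2* = 1.2781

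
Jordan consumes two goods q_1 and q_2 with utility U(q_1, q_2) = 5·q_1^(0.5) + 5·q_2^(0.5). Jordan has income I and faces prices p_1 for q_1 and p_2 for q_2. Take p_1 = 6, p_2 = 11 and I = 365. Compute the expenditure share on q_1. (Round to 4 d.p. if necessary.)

share on q_1 = 0.6471

From the CES first-order condition, (q_2/q_1)^(0.5) = p_1/p_2.
Solve for the ratio: q_2/q_1 = [p_1/p_2]^(2).
With the ratio pinned down, the budget gives q_1* = I/(p_1 + p_2·(q_2/q_1)) and q_2* = (q_2/q_1)·q_1*.
Numerically q_2/q_1 = 0.297521, so q_1* = 365/(6 + 11·0.297521) = 39.3627 and q_2* = 0.297521·39.3627 = 11.7112.
Expenditure on q_1: 6·39.3627 = 236.1765; share = 0.6471.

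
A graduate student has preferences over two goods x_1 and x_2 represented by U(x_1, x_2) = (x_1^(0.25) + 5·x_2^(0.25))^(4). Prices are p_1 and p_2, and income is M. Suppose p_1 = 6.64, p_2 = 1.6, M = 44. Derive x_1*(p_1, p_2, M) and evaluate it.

From the CES first-order condition, (1/5)·(x_2/x_1)^(0.75) = p_1/p_2.
Hence x_2/x_1 = (5·p_1/p_2)^(1/(0.75)), i.e. raised to the 4/3 power.
Substitute x_2 = (x_2/x_1)·x_1 into the budget: x_1* = M/(p_1 + p_2·(x_2/x_1)).
Numerically x_2/x_1 = 57.019596, so x_1* = 44/(6.64 + 1.6·57.019596) = 0.4496.

x_1* = 0.4496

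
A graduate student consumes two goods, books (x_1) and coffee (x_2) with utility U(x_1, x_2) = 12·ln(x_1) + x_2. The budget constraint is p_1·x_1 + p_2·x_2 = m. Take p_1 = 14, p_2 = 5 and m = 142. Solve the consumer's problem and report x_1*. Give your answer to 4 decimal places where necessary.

x_1* = 4.2857

Set MRS = p_1/p_2: (12/x_1)/1 = p_1/p_2.
So x_1*(p_1,p_2) = 12·p_2/p_1, independent of income; and x_2* = (m − 12·p_2)/p_2.
At the given prices: x_1* = 12·5/14 = 4.2857.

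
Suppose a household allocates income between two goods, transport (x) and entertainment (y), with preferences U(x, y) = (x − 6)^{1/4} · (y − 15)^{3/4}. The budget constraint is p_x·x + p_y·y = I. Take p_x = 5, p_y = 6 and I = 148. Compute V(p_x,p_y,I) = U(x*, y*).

V = 2.7834

Discretionary income = 148 − 6·5 − 15·6 = 28; x* = 6 + 0.25·28/5 = 7.4; y* = 15 + 0.75·28/6 = 18.5.
Utility at the optimum: U(7.4, 18.5) = 2.7834.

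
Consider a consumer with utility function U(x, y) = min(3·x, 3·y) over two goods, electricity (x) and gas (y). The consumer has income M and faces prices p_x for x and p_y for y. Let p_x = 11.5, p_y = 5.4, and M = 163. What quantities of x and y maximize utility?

Leontief preferences: the optimum is at the kink where x/3 = y/3, i.e. y = x.
Budget: p_x·x + p_y·x = M, so (3·p_x + 3·p_y)·x = 3·M.
Demand: x*(p_x,p_y,M) = 3·M/(3·p_x + 3·p_y), y* = 3·M/(3·p_x + 3·p_y).
Here 3·11.5 + 3·5.4 = 50.7, giving x* = 9.645 and y* = 9.645.

x* = 9.645, y* = 9.645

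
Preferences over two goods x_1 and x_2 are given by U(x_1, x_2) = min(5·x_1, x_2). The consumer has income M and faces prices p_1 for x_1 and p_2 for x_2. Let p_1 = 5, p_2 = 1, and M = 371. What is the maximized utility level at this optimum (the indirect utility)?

With perfect complements, no substitution: consume in ratio x_1:x_2 = 1:5.
Budget: p_1·x_1 + p_2·5·x_1 = M, so (p_1 + 5·p_2)·x_1 = M.
Demand: x_1*(p_1,p_2,M) = M/(p_1 + 5·p_2), x_2* = 5·M/(p_1 + 5·p_2).
Here 5 + 5·1 = 10, giving x_1* = 37.1 and x_2* = 185.5.
Utility at the optimum: U(37.1, 185.5) = 185.5.

V = 185.5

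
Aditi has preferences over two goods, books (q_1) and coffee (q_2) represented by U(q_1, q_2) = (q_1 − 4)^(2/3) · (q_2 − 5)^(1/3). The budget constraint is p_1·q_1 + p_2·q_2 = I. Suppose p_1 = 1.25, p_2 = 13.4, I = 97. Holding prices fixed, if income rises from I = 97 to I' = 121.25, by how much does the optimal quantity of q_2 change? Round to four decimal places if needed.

MRS = 2·(q_2−5)/(q_1−4). Tangency with p_1/p_2 gives q_2−5 = (1/2)·(p_1/p_2)·(q_1−4).
After buying the subsistence bundle (4, 5), a share 2/3 of the remaining income goes to q_1: q_1* = 4 + 2/3·(I − 4p_1 − 5p_2)/p_1.
Discretionary income = 97 − 4·1.25 − 5·13.4 = 25; q_2* = 5 + 1/3·25/13.4 = 5.6219.
At I' = 121.25: q_2* = 6.2251. Change: 6.2251 − 5.6219 = 0.6032.

Δq_2* = 0.6032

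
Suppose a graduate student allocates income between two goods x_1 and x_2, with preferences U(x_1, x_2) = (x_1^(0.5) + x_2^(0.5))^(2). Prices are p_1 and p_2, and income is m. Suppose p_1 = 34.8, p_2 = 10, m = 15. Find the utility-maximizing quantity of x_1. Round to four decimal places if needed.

MU_x_1 ∝ x_1^(-0.5), MU_x_2 ∝ x_2^(-0.5), so MRS = (x_2/x_1)^(0.5) = p_1/p_2.
Hence x_2/x_1 = (p_1/p_2)^(1/(0.5)), i.e. raised to the 2 power.
With the ratio pinned down, the budget gives x_1* = m/(p_1 + p_2·(x_2/x_1)) and x_2* = (x_2/x_1)·x_1*.
Numerically x_2/x_1 = 12.1104, so x_1* = 15/(34.8 + 10·12.1104) = 0.0962.

x_1* = 0.0962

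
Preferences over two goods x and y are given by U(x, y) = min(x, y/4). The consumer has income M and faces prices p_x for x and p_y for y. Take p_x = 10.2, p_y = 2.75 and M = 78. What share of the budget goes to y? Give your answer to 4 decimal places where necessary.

share on y = 0.5189

Demand: x*(p_x,p_y,M) = M/(p_x + 4·p_y), y* = 4·M/(p_x + 4·p_y).
Here 10.2 + 4·2.75 = 21.2, giving x* = 3.6792 and y* = 14.717.
Expenditure on y: 2.75·14.717 = 40.4717; share = 0.5189.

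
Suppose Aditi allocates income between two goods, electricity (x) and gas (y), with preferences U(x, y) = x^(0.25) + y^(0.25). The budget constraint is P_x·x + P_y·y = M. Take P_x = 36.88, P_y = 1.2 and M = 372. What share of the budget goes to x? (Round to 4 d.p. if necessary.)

MU_x ∝ x^(-0.75), MU_y ∝ y^(-0.75), so MRS = (y/x)^(0.75) = P_x/P_y.
Solve for the ratio: y/x = [P_x/P_y]^(4/3).
Substitute y = (y/x)·x into the budget: x* = M/(P_x + P_y·(y/x)).
Numerically y/x = 96.267469, so x* = 372/(36.88 + 1.2·96.267469) = 2.4409 and y* = 96.267469·2.4409 = 234.9821.
Expenditure on x: 36.88·2.4409 = 90.0215; share = 0.242.

share on x = 0.242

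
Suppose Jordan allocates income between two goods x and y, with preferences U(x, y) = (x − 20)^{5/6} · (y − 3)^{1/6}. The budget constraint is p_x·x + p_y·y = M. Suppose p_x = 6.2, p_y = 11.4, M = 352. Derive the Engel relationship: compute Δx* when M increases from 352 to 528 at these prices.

This is Cobb-Douglas in (x−20, y−3): tangency gives 5/6·p_y·(y−3) = 1/6·p_x·(x−20).
Substituting into the budget: x* = 20 + 5/6·(M − 20·p_x − 3·p_y)/p_x, and y* = 3 + 1/6·(…)/p_y.
Discretionary income = 352 − 20·6.2 − 3·11.4 = 193.8; x* = 20 + 5/6·193.8/6.2 = 46.0484.
At M' = 528: x* = 69.7043. Change: 69.7043 − 46.0484 = 23.6559.

Δx* = 23.6559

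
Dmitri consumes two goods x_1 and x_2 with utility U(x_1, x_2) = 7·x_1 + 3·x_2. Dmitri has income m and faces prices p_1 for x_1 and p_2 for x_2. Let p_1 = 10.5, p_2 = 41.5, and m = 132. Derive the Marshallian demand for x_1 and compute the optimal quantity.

x_1* = 12.5714

Linear utility — the consumer picks whichever good has higher MU/price: 7/10.5 = 0.6667 vs 3/41.5 = 0.0723.
x_1 gives more utility per dollar, so spend all income on x_1: x_1* = m/p_1, x_2* = 0.
Numerically: x_1* = 12.5714, x_2* = 0.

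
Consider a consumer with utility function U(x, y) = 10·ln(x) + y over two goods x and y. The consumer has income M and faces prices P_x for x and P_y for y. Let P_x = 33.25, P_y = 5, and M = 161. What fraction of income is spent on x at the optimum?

MU_x = 10/x, MU_y = 1. Tangency: 10/x = P_x/P_y.
So x*(P_x,P_y) = 10·P_y/P_x, independent of income; and y* = (M − 10·P_y)/P_y.
At the given prices: x* = 10·5/33.25 = 1.5038, and y* = 22.2.
Expenditure on x: 33.25·1.5038 = 50; share = 0.3106.

share on x = 0.3106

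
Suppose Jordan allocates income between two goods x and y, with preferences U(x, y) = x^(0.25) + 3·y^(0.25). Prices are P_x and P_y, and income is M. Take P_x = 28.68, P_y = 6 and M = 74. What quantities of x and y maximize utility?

x* = 0.3113, y* = 10.8453

MRS = MU_x/MU_y = (1/3)·(y/x)^(0.75). Set equal to P_x/P_y.
Hence y/x = (3·P_x/P_y)^(1/(0.75)), i.e. raised to the 4/3 power.
With the ratio pinned down, the budget gives x* = M/(P_x + P_y·(y/x)) and y* = (y/x)·x*.
Numerically y/x = 34.838988, so x* = 74/(28.68 + 6·34.838988) = 0.3113 and y* = 34.838988·0.3113 = 10.8453.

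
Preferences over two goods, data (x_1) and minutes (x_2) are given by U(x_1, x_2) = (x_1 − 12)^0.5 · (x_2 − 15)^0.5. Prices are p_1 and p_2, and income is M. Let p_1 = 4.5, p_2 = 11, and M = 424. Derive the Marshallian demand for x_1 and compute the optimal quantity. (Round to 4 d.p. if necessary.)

After buying the subsistence bundle (12, 15), a share 0.5 of the remaining income goes to x_1: x_1* = 12 + 0.5·(M − 12p_1 − 15p_2)/p_1.
Discretionary income = 424 − 12·4.5 − 15·11 = 205; x_1* = 12 + 0.5·205/4.5 = 34.7778.

x_1* = 34.7778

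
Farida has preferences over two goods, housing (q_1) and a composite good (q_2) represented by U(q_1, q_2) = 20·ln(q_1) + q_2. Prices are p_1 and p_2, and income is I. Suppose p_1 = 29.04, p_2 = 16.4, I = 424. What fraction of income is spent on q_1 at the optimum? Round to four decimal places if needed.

share on q_1 = 0.7736

Set MRS = p_1/p_2: (20/q_1)/1 = p_1/p_2.
So q_1*(p_1,p_2) = 20·p_2/p_1, independent of income; and q_2* = (I − 20·p_2)/p_2.
At the given prices: q_1* = 20·16.4/29.04 = 11.2948, and q_2* = 5.8537.
Expenditure on q_1: 29.04·11.2948 = 328; share = 0.7736.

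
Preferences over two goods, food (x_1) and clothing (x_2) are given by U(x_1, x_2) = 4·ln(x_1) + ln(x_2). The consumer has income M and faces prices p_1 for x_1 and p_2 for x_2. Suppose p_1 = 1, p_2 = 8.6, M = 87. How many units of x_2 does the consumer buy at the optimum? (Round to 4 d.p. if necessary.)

Demand: x_1*(p_1,p_2,M) = 0.8·M/p_1 and x_2* = 0.2·M/p_2.
At p_1=1, p_2=8.6, M=87: x_2* = 0.2·87/8.6 = 2.0233.

x_2* = 2.0233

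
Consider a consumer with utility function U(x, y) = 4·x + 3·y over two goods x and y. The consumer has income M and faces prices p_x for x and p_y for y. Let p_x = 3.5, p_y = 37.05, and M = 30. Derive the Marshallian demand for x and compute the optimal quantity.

x gives more utility per dollar, so spend all income on x: x* = M/p_x, y* = 0.
Numerically: x* = 8.5714, y* = 0.

x* = 8.5714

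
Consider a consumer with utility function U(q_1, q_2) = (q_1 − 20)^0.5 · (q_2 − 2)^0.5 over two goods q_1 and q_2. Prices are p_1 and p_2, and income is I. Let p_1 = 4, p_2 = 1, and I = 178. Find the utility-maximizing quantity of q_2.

q_2* = 50

After buying the subsistence bundle (20, 2), a share 0.5 of the remaining income goes to q_1: q_1* = 20 + 0.5·(I − 20p_1 − 2p_2)/p_1.
Discretionary income = 178 − 20·4 − 2·1 = 96; q_2* = 2 + 0.5·96/1 = 50.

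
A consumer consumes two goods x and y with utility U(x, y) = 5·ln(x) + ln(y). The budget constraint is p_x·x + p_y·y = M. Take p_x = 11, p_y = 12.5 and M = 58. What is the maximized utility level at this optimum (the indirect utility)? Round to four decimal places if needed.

V = 7.1441

The MRS is 5·y/x. Set MRS = p_x/p_y.
So 5·p_y·y = p_x·x; combined with the budget, a share 5/6 of income goes to x.
Demand: x*(p_x,p_y,M) = 5/6·M/p_x and y* = 1/6·M/p_y.
At p_x=11, p_y=12.5, M=58: x* = 5/6·58/11 = 4.3939, y* = 0.7733.
Utility at the optimum: U(4.3939, 0.7733) = 7.1441.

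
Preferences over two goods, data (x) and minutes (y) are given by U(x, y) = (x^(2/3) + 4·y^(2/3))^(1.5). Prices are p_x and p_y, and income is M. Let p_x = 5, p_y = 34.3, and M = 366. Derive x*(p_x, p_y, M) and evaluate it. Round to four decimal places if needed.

With the ratio pinned down, the budget gives x* = M/(p_x + p_y·(y/x)) and y* = (y/x)·x*.
Numerically y/x = 0.198247, so x* = 366/(5 + 34.3·0.198247) = 31.0172.

x* = 31.0172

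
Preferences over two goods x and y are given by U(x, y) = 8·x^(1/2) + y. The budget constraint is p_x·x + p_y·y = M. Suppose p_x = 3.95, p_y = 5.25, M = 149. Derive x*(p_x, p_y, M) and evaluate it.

x* = 28.2647

Solve: √x = 4·p_y/p_x, so x*(p_x,p_y) = (4·p_y/p_x)², and y* = (M − p_x·x*)/p_y.
Plugging in: x* = (4·5.25/3.95)² = 28.2647.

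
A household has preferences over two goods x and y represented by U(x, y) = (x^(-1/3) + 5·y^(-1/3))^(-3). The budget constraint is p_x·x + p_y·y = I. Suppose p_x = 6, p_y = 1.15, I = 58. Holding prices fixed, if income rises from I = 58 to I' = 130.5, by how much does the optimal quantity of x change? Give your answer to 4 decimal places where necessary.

Δx* = 3.7615

MRS = MU_x/MU_y = (1/5)·(y/x)^(4/3). Set equal to p_x/p_y.
Hence y/x = (5·p_x/p_y)^(1/(4/3)), i.e. raised to the 0.75 power.
With the ratio pinned down, the budget gives x* = I/(p_x + p_y·(y/x)) and y* = (y/x)·x*.
Numerically y/x = 11.54297, so x* = 58/(6 + 1.15·11.54297) = 3.0092.
At I' = 130.5: x* = 6.7706. Change: 6.7706 − 3.0092 = 3.7615.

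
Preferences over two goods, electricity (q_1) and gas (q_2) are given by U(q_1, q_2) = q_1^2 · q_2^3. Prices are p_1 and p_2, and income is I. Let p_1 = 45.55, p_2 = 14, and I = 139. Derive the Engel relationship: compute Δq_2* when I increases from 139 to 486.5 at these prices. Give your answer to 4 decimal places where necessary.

Δq_2* = 14.8929

MU_q_1/MU_q_2 = (2·q_2)/(3·q_1); tangency sets this equal to p_1/p_2.
Rearranging, p_2·q_2 = (3/2)·p_1·q_1. Substituting into the budget gives p_1·q_1·(1 + (3/2)) = I.
Demand: q_1*(p_1,p_2,I) = 0.4·I/p_1 and q_2* = 0.6·I/p_2.
At p_1=45.55, p_2=14, I=139: q_2* = 0.6·139/14 = 5.9571.
At I' = 486.5: q_2* = 20.85. Change: 20.85 − 5.9571 = 14.8929.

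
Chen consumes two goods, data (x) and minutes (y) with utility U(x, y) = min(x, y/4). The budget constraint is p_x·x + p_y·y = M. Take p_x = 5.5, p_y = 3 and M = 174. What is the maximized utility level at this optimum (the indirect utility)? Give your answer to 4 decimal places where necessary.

V = 9.9429

With perfect complements, no substitution: consume in ratio x:y = 1:4.
Budget: p_x·x + p_y·4·x = M, so (p_x + 4·p_y)·x = M.
Demand: x*(p_x,p_y,M) = M/(p_x + 4·p_y), y* = 4·M/(p_x + 4·p_y).
Here 5.5 + 4·3 = 17.5, giving x* = 9.9429 and y* = 39.7714.
Utility at the optimum: U(9.9429, 39.7714) = 9.9429.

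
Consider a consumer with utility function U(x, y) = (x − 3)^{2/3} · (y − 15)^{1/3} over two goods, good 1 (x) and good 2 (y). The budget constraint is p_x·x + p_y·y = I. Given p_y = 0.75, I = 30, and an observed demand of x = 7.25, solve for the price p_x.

p_x = 2

This is Cobb-Douglas in (x−3, y−15): tangency gives 2/3·p_y·(y−15) = 1/3·p_x·(x−3).
After buying the subsistence bundle (3, 15), a share 2/3 of the remaining income goes to x: x* = 3 + 2/3·(I − 3p_x − 15p_y)/p_x.
Set x* = 7.25 in the demand function and solve for p_x: p_x = 2.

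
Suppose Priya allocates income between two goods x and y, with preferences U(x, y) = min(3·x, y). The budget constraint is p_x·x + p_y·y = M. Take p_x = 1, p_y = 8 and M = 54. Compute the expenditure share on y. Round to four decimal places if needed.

share on y = 0.96

With perfect complements, no substitution: consume in ratio x:y = 1:3.
Budget: p_x·x + p_y·3·x = M, so (p_x + 3·p_y)·x = M.
Demand: x*(p_x,p_y,M) = M/(p_x + 3·p_y), y* = 3·M/(p_x + 3·p_y).
Here 1 + 3·8 = 25, giving x* = 2.16 and y* = 6.48.
Expenditure on y: 8·6.48 = 51.84; share = 0.96.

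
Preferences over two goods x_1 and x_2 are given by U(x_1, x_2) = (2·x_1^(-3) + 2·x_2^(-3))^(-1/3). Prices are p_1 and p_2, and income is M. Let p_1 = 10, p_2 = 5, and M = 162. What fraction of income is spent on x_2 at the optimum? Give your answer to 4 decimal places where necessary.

From the CES first-order condition, (x_2/x_1)^(4) = p_1/p_2.
Hence x_2/x_1 = (p_1/p_2)^(1/(4)), i.e. raised to the 0.25 power.
Substitute x_2 = (x_2/x_1)·x_1 into the budget: x_1* = M/(p_1 + p_2·(x_2/x_1)).
Numerically x_2/x_1 = 1.189207, so x_1* = 162/(10 + 5·1.189207) = 10.1593 and x_2* = 1.189207·10.1593 = 12.0815.
Expenditure on x_2: 5·12.0815 = 60.4074; share = 0.3729.

share on x_2 = 0.3729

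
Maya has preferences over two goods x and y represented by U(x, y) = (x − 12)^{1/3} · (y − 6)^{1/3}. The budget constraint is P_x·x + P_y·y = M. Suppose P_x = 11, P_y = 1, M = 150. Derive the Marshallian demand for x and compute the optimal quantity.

Let x' = x−12, y' = y−6. MRS = y'/x' = P_x/P_y.
After buying the subsistence bundle (12, 6), a share 0.5 of the remaining income goes to x: x* = 12 + 0.5·(M − 12P_x − 6P_y)/P_x.
Discretionary income = 150 − 12·11 − 6·1 = 12; x* = 12 + 0.5·12/11 = 12.5455.

x* = 12.5455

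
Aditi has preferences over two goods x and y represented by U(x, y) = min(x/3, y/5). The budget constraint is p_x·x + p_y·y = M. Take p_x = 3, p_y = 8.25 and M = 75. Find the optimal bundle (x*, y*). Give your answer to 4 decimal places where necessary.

x* = 4.4776, y* = 7.4627

Here 3·3 + 5·8.25 = 50.25, giving x* = 4.4776 and y* = 7.4627.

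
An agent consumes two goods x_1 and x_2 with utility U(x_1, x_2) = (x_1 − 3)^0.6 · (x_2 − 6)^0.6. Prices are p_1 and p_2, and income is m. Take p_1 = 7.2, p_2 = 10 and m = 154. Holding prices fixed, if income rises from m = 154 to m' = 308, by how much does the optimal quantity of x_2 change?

Let x_1' = x_1−3, x_2' = x_2−6. MRS = x_2'/x_1' = p_1/p_2.
Substituting into the budget: x_1* = 3 + 0.5·(m − 3·p_1 − 6·p_2)/p_1, and x_2* = 6 + 0.5·(…)/p_2.
Discretionary income = 154 − 3·7.2 − 6·10 = 72.4; x_2* = 6 + 0.5·72.4/10 = 9.62.
At m' = 308: x_2* = 17.32. Change: 17.32 − 9.62 = 7.7.

Δx_2* = 7.7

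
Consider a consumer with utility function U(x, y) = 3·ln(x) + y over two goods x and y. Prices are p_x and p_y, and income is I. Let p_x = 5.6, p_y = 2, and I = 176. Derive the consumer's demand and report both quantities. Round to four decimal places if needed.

MU_x = 3/x, MU_y = 1. Tangency: 3/x = p_x/p_y.
So x*(p_x,p_y) = 3·p_y/p_x, independent of income; and y* = (I − 3·p_y)/p_y.
At the given prices: x* = 3·2/5.6 = 1.0714, and y* = 85.

x* = 1.0714, y* = 85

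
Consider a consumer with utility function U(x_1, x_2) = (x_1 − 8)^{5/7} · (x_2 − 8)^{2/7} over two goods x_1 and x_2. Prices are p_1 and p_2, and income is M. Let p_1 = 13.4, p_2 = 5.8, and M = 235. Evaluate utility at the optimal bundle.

MRS = (5/2)·(x_2−8)/(x_1−8). Tangency with p_1/p_2 gives x_2−8 = (2/5)·(p_1/p_2)·(x_1−8).
After buying the subsistence bundle (8, 8), a share 5/7 of the remaining income goes to x_1: x_1* = 8 + 5/7·(M − 8p_1 − 8p_2)/p_1.
Discretionary income = 235 − 8·13.4 − 8·5.8 = 81.4; x_1* = 8 + 5/7·81.4/13.4 = 12.339; x_2* = 8 + 2/7·81.4/5.8 = 12.0099.
Utility at the optimum: U(12.339, 12.0099) = 4.2423.

V = 4.2423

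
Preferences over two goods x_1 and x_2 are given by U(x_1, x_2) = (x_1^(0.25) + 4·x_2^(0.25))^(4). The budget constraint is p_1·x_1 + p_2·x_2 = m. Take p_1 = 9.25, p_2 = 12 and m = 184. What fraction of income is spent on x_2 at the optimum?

With the ratio pinned down, the budget gives x_1* = m/(p_1 + p_2·(x_2/x_1)) and x_2* = (x_2/x_1)·x_1*.
Numerically x_2/x_1 = 4.487736, so x_1* = 184/(9.25 + 12·4.487736) = 2.9159 and x_2* = 4.487736·2.9159 = 13.0857.
Expenditure on x_2: 12·13.0857 = 157.0282; share = 0.8534.

share on x_2 = 0.8534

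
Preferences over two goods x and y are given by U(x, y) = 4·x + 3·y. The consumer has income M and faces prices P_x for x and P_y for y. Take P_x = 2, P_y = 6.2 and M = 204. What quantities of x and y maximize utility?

x* = 102, y* = 0

Perfect substitutes: compare marginal utility per dollar. 4/P_x vs 3/P_y → 2 vs 0.4839.
x gives more utility per dollar, so spend all income on x: x* = M/P_x, y* = 0.
Numerically: x* = 102, y* = 0.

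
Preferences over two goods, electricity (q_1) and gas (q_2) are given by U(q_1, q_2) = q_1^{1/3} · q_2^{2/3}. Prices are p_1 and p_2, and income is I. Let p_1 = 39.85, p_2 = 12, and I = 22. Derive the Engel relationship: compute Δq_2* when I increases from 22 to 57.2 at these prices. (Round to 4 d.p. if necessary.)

Δq_2* = 1.9556

The MRS is (1/2)·q_2/q_1. Set MRS = p_1/p_2.
So 1/3·p_2·q_2 = 2/3·p_1·q_1; combined with the budget, a share 1/3 of income goes to q_1.
Demand: q_1*(p_1,p_2,I) = 1/3·I/p_1 and q_2* = 2/3·I/p_2.
At p_1=39.85, p_2=12, I=22: q_2* = 2/3·22/12 = 1.2222.
At I' = 57.2: q_2* = 3.1778. Change: 3.1778 − 1.2222 = 1.9556.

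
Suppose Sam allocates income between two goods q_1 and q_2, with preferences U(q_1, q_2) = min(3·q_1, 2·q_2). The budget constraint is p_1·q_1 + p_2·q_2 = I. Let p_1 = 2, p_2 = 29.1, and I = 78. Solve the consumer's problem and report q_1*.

With perfect complements, no substitution: consume in ratio q_1:q_2 = 2:3.
Budget: p_1·q_1 + p_2·(3/2)·q_1 = I, so (2·p_1 + 3·p_2)·q_1 = 2·I.
Demand: q_1*(p_1,p_2,I) = 2·I/(2·p_1 + 3·p_2), q_2* = 3·I/(2·p_1 + 3·p_2).
Here 2·2 + 3·29.1 = 91.3, giving q_1* = 1.7087.

q_1* = 1.7087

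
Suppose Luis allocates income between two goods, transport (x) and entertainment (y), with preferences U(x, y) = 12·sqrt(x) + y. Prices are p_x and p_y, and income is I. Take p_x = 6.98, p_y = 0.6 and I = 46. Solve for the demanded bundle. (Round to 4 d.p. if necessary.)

Utility is quasi-linear in y; the FOC for x is 6/√x = p_x/p_y.
Thus x* = (6·p_y/p_x)² — independent of I — with the rest of income spent on y.
Plugging in: x* = (6·0.6/6.98)² = 0.266, y* = 73.5721.

x* = 0.266, y* = 73.5721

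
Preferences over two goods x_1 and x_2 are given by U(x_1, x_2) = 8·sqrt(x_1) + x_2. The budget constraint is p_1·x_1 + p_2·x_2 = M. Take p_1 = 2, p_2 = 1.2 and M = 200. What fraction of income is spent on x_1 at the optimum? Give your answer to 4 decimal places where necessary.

share on x_1 = 0.0576

MU_x_1 = 4/√x_1, MU_x_2 = 1. Tangency: 4/√x_1 = p_1/p_2.
Thus x_1* = (4·p_2/p_1)² — independent of M — with the rest of income spent on x_2.
Plugging in: x_1* = (4·1.2/2)² = 5.76, x_2* = 157.0667.
Expenditure on x_1: 2·5.76 = 11.52; share = 0.0576.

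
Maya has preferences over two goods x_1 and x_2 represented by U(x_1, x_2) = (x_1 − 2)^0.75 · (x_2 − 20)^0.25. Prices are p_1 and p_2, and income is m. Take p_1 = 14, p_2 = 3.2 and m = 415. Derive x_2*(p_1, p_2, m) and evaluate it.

Let x_1' = x_1−2, x_2' = x_2−20. MRS = 3·x_2'/x_1' = p_1/p_2.
Substituting into the budget: x_1* = 2 + 0.75·(m − 2·p_1 − 20·p_2)/p_1, and x_2* = 20 + 0.25·(…)/p_2.
Discretionary income = 415 − 2·14 − 20·3.2 = 323; x_2* = 20 + 0.25·323/3.2 = 45.2344.

x_2* = 45.2344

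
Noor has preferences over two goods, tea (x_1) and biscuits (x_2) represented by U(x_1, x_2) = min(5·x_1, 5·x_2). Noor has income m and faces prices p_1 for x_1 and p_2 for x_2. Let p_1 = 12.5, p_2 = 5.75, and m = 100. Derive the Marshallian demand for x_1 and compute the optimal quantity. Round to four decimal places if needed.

Demand: x_1*(p_1,p_2,m) = 5·m/(5·p_1 + 5·p_2), x_2* = 5·m/(5·p_1 + 5·p_2).
Here 5·12.5 + 5·5.75 = 91.25, giving x_1* = 5.4795.

x_1* = 5.4795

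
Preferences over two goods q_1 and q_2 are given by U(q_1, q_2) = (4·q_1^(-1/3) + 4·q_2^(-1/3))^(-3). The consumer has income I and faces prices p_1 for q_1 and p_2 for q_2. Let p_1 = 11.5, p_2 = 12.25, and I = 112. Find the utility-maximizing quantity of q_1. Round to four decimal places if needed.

Numerically q_2/q_1 = 0.953721, so q_1* = 112/(11.5 + 12.25·0.953721) = 4.8311.

q_1* = 4.8311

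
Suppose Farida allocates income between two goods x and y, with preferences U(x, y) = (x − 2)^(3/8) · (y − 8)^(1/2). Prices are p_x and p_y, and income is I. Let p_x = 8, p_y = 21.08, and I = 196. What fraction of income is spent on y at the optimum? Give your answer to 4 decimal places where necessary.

Let x' = x−2, y' = y−8. MRS = (3/4)·y'/x' = p_x/p_y.
Substituting into the budget: x* = 2 + 3/7·(I − 2·p_x − 8·p_y)/p_x, and y* = 8 + 4/7·(…)/p_y.
Discretionary income = 196 − 2·8 − 8·21.08 = 11.36; x* = 2 + 3/7·11.36/8 = 2.6086; y* = 8 + 4/7·11.36/21.08 = 8.3079.
Expenditure on y: 21.08·8.3079 = 175.1314; share = 0.8935.

share on y = 0.8935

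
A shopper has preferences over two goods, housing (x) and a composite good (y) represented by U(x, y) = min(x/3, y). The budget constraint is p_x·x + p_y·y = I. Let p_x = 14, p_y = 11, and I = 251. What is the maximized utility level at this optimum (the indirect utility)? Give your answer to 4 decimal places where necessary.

V = 4.7358

With perfect complements, no substitution: consume in ratio x:y = 3:1.
Budget: p_x·x + p_y·(1/3)·x = I, so (3·p_x + p_y)·x = 3·I.
Demand: x*(p_x,p_y,I) = 3·I/(3·p_x + p_y), y* = I/(3·p_x + p_y).
Here 3·14 + 11 = 53, giving x* = 14.2075 and y* = 4.7358.
Utility at the optimum: U(14.2075, 4.7358) = 4.7358.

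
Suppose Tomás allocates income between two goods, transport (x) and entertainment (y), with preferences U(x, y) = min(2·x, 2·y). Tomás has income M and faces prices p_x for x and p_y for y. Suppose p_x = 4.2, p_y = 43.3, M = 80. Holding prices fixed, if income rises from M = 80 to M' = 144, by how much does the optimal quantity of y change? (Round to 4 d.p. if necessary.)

Δy* = 1.3474

Leontief preferences: the optimum is at the kink where x/2 = y/2, i.e. y = x.
Budget: p_x·x + p_y·x = M, so (2·p_x + 2·p_y)·x = 2·M.
Demand: x*(p_x,p_y,M) = 2·M/(2·p_x + 2·p_y), y* = 2·M/(2·p_x + 2·p_y).
Here 2·4.2 + 2·43.3 = 95, giving y* = 1.6842.
At M' = 144: y* = 3.0316. Change: 3.0316 − 1.6842 = 1.3474.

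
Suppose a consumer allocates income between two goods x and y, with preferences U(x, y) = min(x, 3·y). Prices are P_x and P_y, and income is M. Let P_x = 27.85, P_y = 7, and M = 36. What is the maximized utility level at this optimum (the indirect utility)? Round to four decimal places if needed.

Leontief preferences: the optimum is at the kink where x/3 = y/1, i.e. y = (1/3)·x.
Budget: P_x·x + P_y·(1/3)·x = M, so (3·P_x + P_y)·x = 3·M.
Demand: x*(P_x,P_y,M) = 3·M/(3·P_x + P_y), y* = M/(3·P_x + P_y).
Here 3·27.85 + 7 = 90.55, giving x* = 1.1927 and y* = 0.3976.
Utility at the optimum: U(1.1927, 0.3976) = 1.1927.

V = 1.1927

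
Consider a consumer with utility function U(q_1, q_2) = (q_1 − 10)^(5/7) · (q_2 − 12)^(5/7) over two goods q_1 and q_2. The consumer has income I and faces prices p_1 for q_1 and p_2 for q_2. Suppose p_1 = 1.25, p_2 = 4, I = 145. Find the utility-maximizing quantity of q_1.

MRS = (q_2−12)/(q_1−10). Tangency with p_1/p_2 gives q_2−12 = (p_1/p_2)·(q_1−10).
After buying the subsistence bundle (10, 12), a share 0.5 of the remaining income goes to q_1: q_1* = 10 + 0.5·(I − 10p_1 − 12p_2)/p_1.
Discretionary income = 145 − 10·1.25 − 12·4 = 84.5; q_1* = 10 + 0.5·84.5/1.25 = 43.8.

q_1* = 43.8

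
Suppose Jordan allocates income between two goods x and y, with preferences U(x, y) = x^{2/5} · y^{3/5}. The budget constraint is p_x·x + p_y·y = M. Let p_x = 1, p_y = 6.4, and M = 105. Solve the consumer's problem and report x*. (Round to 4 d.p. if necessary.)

MU_x/MU_y = (0.4·y)/(0.6·x); tangency sets this equal to p_x/p_y.
Rearranging, p_y·y = (3/2)·p_x·x. Substituting into the budget gives p_x·x·(1 + (3/2)) = M.
Demand: x*(p_x,p_y,M) = 0.4·M/p_x and y* = 0.6·M/p_y.
At p_x=1, p_y=6.4, M=105: x* = 0.4·105/1 = 42.

x* = 42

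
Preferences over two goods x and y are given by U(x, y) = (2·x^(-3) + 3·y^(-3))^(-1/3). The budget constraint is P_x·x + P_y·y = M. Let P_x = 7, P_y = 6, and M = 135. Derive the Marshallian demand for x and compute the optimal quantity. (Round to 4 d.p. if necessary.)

x* = 9.7115

From the CES first-order condition, (2/3)·(y/x)^(4) = P_x/P_y.
Solve for the ratio: y/x = [(3/2)·P_x/P_y]^(0.25).
With the ratio pinned down, the budget gives x* = M/(P_x + P_y·(y/x)) and y* = (y/x)·x*.
Numerically y/x = 1.150163, so x* = 135/(7 + 6·1.150163) = 9.7115.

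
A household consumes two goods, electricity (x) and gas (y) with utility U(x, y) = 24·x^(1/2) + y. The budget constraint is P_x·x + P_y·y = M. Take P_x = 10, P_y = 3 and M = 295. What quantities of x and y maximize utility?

MU_x = 12/√x, MU_y = 1. Tangency: 12/√x = P_x/P_y.
Solve: √x = 12·P_y/P_x, so x*(P_x,P_y) = (12·P_y/P_x)², and y* = (M − P_x·x*)/P_y.
Plugging in: x* = (12·3/10)² = 12.96, y* = 55.1333.

x* = 12.96, y* = 55.1333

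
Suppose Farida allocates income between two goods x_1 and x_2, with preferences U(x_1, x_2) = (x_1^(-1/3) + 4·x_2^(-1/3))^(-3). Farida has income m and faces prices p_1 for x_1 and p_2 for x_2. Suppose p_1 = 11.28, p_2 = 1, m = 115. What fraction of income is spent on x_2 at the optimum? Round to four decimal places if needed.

Numerically x_2/x_1 = 17.40912, so x_1* = 115/(11.28 + 1·17.40912) = 4.0085 and x_2* = 17.40912·4.0085 = 69.7843.
Expenditure on x_2: 1·69.7843 = 69.7843; share = 0.6068.

share on x_2 = 0.6068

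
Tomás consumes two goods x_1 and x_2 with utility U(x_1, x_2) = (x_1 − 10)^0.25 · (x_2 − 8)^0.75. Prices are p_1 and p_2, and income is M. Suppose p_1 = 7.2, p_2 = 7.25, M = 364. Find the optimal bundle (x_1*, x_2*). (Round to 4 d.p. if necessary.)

Substituting into the budget: x_1* = 10 + 0.25·(M − 10·p_1 − 8·p_2)/p_1, and x_2* = 8 + 0.75·(…)/p_2.
Discretionary income = 364 − 10·7.2 − 8·7.25 = 234; x_1* = 10 + 0.25·234/7.2 = 18.125; x_2* = 8 + 0.75·234/7.25 = 32.2069.

x_1* = 18.125, x_2* = 32.2069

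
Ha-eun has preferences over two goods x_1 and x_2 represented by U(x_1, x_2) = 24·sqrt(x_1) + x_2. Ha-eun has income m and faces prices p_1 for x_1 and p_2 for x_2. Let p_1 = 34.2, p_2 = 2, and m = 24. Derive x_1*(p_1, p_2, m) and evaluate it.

Thus x_1* = (12·p_2/p_1)² — independent of m — with the rest of income spent on x_2.
Plugging in: x_1* = (12·2/34.2)² = 0.4925.

x_1* = 0.4925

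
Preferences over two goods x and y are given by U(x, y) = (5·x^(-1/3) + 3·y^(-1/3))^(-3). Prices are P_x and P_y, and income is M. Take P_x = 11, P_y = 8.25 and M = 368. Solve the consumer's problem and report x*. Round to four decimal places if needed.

With the ratio pinned down, the budget gives x* = M/(P_x + P_y·(y/x)) and y* = (y/x)·x*.
Numerically y/x = 0.845897, so x* = 368/(11 + 8.25·0.845897) = 20.4687.

x* = 20.4687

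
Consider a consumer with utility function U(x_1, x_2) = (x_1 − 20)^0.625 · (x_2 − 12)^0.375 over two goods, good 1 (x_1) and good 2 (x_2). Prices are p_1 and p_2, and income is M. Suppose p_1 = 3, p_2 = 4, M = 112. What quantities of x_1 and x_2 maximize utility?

x_1* = 20.8333, x_2* = 12.375

MRS = (5/3)·(x_2−12)/(x_1−20). Tangency with p_1/p_2 gives x_2−12 = (3/5)·(p_1/p_2)·(x_1−20).
After buying the subsistence bundle (20, 12), a share 0.625 of the remaining income goes to x_1: x_1* = 20 + 0.625·(M − 20p_1 − 12p_2)/p_1.
Discretionary income = 112 − 20·3 − 12·4 = 4; x_1* = 20 + 0.625·4/3 = 20.8333; x_2* = 12 + 0.375·4/4 = 12.375.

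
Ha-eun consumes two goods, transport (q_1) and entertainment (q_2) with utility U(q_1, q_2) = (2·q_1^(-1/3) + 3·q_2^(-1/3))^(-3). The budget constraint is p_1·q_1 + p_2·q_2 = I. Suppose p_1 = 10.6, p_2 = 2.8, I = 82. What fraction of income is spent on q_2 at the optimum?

share on q_2 = 0.4928

From the CES first-order condition, (2/3)·(q_2/q_1)^(4/3) = p_1/p_2.
Solve for the ratio: q_2/q_1 = [(3/2)·p_1/p_2]^(0.75).
With the ratio pinned down, the budget gives q_1* = I/(p_1 + p_2·(q_2/q_1)) and q_2* = (q_2/q_1)·q_1*.
Numerically q_2/q_1 = 3.678572, so q_1* = 82/(10.6 + 2.8·3.678572) = 3.9234 and q_2* = 3.678572·3.9234 = 14.4327.
Expenditure on q_2: 2.8·14.4327 = 40.4115; share = 0.4928.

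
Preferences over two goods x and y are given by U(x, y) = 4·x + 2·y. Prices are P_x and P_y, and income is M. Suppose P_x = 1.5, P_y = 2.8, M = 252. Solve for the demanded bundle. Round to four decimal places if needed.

x* = 168, y* = 0

Numerically: x* = 168, y* = 0.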